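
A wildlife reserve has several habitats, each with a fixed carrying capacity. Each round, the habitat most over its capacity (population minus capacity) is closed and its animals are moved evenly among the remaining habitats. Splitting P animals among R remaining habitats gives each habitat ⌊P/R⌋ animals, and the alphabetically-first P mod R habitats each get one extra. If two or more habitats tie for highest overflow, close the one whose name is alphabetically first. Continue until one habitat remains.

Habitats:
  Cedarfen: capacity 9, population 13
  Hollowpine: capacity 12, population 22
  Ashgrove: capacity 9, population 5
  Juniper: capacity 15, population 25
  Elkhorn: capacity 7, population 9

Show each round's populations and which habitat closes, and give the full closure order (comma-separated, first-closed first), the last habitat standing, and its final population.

Round 1: Ashgrove=5 Cedarfen=13 Elkhorn=9 Hollowpine=22 Juniper=25 → close Hollowpine (overflow 10)
  22÷4 = 5 each, +1 to first 2
Round 2: Ashgrove=11 Cedarfen=19 Elkhorn=14 Juniper=30 → close Juniper (overflow 15)
  30÷3 = 10 each, +1 to first 0
Round 3: Ashgrove=21 Cedarfen=29 Elkhorn=24 → close Cedarfen (overflow 20)
  29÷2 = 14 each, +1 to first 1
Round 4: Ashgrove=36 Elkhorn=38 → close Elkhorn (overflow 31)
  38÷1 = 38 each, +1 to first 0

Closure order: Hollowpine, Juniper, Cedarfen, Elkhorn
Last habitat: Ashgrove with 74 animals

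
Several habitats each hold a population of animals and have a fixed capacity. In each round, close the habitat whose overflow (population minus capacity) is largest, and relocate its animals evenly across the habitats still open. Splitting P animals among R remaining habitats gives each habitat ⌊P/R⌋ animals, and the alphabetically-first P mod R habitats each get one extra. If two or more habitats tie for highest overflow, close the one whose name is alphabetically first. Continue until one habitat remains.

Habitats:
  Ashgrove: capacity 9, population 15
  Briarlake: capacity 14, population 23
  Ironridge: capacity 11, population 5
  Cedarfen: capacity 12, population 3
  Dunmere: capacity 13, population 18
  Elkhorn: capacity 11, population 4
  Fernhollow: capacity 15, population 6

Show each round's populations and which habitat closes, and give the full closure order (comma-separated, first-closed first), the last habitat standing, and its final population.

Closure order: Briarlake, Ashgrove, Dunmere, Elkhorn, Cedarfen, Fernhollow
Last habitat: Ironridge with 74 animals

Round 1: Ashgrove=15 Briarlake=23 Cedarfen=3 Dunmere=18 Elkhorn=4 Fernhollow=6 Ironridge=5 → close Briarlake (overflow 9)
  23÷6 = 3 each, +1 to first 5
Round 2: Ashgrove=19 Cedarfen=7 Dunmere=22 Elkhorn=8 Fernhollow=10 Ironridge=8 → close Ashgrove (overflow 10)
  19÷5 = 3 each, +1 to first 4
Round 3: Cedarfen=11 Dunmere=26 Elkhorn=12 Fernhollow=14 Ironridge=11 → close Dunmere (overflow 13)
  26÷4 = 6 each, +1 to first 2
Round 4: Cedarfen=18 Elkhorn=19 Fernhollow=20 Ironridge=17 → close Elkhorn (overflow 8)
  19÷3 = 6 each, +1 to first 1
Round 5: Cedarfen=25 Fernhollow=26 Ironridge=23 → close Cedarfen (overflow 13)
  25÷2 = 12 each, +1 to first 1
Round 6: Fernhollow=39 Ironridge=35 → close Fernhollow (overflow 24)
  39÷1 = 39 each, +1 to first 0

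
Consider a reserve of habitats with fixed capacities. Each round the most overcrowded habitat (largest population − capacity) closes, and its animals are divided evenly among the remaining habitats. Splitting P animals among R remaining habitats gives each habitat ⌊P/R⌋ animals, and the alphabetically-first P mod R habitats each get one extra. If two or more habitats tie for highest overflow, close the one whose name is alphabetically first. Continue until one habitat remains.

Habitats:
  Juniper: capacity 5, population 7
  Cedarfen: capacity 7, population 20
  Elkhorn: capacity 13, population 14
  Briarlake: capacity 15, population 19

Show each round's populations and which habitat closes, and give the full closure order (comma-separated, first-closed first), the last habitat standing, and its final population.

Round 1: Briarlake=19 Cedarfen=20 Elkhorn=14 Juniper=7 → close Cedarfen (overflow 13)
  20÷3 = 6 each, +1 to first 2
Round 2: Briarlake=26 Elkhorn=21 Juniper=13 → close Briarlake (overflow 11)
  26÷2 = 13 each, +1 to first 0
Round 3: Elkhorn=34 Juniper=26 → close Elkhorn (overflow 21)
  34÷1 = 34 each, +1 to first 0

Closure order: Cedarfen, Briarlake, Elkhorn
Last habitat: Juniper with 60 animals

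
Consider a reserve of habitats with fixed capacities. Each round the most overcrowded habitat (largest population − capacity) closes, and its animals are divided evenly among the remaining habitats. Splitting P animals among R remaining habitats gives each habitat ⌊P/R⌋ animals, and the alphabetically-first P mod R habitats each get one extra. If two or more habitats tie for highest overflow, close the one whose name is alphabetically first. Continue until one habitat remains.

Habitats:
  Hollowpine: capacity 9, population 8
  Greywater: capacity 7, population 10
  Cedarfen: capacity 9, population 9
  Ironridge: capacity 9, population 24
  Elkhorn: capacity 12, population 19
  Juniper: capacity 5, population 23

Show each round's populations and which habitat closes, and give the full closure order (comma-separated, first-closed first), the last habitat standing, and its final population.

Closure order: Juniper, Ironridge, Elkhorn, Greywater, Cedarfen
Last habitat: Hollowpine with 93 animals

Round 1: Cedarfen=9 Elkhorn=19 Greywater=10 Hollowpine=8 Ironridge=24 Juniper=23 → close Juniper (overflow 18)
  23÷5 = 4 each, +1 to first 3
Round 2: Cedarfen=14 Elkhorn=24 Greywater=15 Hollowpine=12 Ironridge=28 → close Ironridge (overflow 19)
  28÷4 = 7 each, +1 to first 0
Round 3: Cedarfen=21 Elkhorn=31 Greywater=22 Hollowpine=19 → close Elkhorn (overflow 19)
  31÷3 = 10 each, +1 to first 1
Round 4: Cedarfen=32 Greywater=32 Hollowpine=29 → close Greywater (overflow 25)
  32÷2 = 16 each, +1 to first 0
Round 5: Cedarfen=48 Hollowpine=45 → close Cedarfen (overflow 39)
  48÷1 = 48 each, +1 to first 0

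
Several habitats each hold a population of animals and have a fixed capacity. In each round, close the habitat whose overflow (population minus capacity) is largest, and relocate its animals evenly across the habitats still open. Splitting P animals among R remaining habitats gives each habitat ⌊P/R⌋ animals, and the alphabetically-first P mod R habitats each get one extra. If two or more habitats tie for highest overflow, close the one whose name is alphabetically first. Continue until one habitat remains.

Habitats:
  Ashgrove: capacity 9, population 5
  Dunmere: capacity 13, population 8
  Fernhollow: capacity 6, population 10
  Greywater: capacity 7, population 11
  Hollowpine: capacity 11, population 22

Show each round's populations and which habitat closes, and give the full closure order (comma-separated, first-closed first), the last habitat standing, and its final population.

Closure order: Hollowpine, Fernhollow, Greywater, Ashgrove
Last habitat: Dunmere with 56 animals

Round 1: Ashgrove=5 Dunmere=8 Fernhollow=10 Greywater=11 Hollowpine=22 → close Hollowpine (overflow 11)
  22÷4 = 5 each, +1 to first 2
Round 2: Ashgrove=11 Dunmere=14 Fernhollow=15 Greywater=16 → close Fernhollow (overflow 9)
  15÷3 = 5 each, +1 to first 0
Round 3: Ashgrove=16 Dunmere=19 Greywater=21 → close Greywater (overflow 14)
  21÷2 = 10 each, +1 to first 1
Round 4: Ashgrove=27 Dunmere=29 → close Ashgrove (overflow 18)
  27÷1 = 27 each, +1 to first 0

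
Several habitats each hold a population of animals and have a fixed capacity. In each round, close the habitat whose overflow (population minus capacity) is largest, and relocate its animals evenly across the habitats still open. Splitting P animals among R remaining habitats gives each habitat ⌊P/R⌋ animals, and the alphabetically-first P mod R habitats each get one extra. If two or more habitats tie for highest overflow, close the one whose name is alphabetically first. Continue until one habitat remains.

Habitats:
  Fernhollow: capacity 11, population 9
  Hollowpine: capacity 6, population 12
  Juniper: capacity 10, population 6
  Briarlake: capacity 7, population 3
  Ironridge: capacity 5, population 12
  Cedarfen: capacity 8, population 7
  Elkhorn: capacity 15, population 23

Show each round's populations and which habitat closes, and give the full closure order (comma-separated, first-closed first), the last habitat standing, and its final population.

Closure order: Elkhorn, Ironridge, Hollowpine, Cedarfen, Briarlake, Fernhollow
Last habitat: Juniper with 72 animals

Round 1: Briarlake=3 Cedarfen=7 Elkhorn=23 Fernhollow=9 Hollowpine=12 Ironridge=12 Juniper=6 → close Elkhorn (overflow 8)
  23÷6 = 3 each, +1 to first 5
Round 2: Briarlake=7 Cedarfen=11 Fernhollow=13 Hollowpine=16 Ironridge=16 Juniper=9 → close Ironridge (overflow 11)
  16÷5 = 3 each, +1 to first 1
Round 3: Briarlake=11 Cedarfen=14 Fernhollow=16 Hollowpine=19 Juniper=12 → close Hollowpine (overflow 13)
  19÷4 = 4 each, +1 to first 3
Round 4: Briarlake=16 Cedarfen=19 Fernhollow=21 Juniper=16 → close Cedarfen (overflow 11)
  19÷3 = 6 each, +1 to first 1
Round 5: Briarlake=23 Fernhollow=27 Juniper=22 → close Briarlake (overflow 16)
  23÷2 = 11 each, +1 to first 1
Round 6: Fernhollow=39 Juniper=33 → close Fernhollow (overflow 28)
  39÷1 = 39 each, +1 to first 0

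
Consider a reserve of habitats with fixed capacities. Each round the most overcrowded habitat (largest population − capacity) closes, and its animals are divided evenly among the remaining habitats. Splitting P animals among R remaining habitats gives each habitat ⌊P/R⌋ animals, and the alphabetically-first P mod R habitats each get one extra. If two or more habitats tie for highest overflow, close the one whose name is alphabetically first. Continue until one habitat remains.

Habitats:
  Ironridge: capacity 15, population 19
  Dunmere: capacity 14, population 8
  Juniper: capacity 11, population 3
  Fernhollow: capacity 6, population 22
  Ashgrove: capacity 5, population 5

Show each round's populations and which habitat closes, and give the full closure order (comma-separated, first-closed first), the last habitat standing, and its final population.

Round 1: Ashgrove=5 Dunmere=8 Fernhollow=22 Ironridge=19 Juniper=3 → close Fernhollow (overflow 16)
  22÷4 = 5 each, +1 to first 2
Round 2: Ashgrove=11 Dunmere=14 Ironridge=24 Juniper=8 → close Ironridge (overflow 9)
  24÷3 = 8 each, +1 to first 0
Round 3: Ashgrove=19 Dunmere=22 Juniper=16 → close Ashgrove (overflow 14)
  19÷2 = 9 each, +1 to first 1
Round 4: Dunmere=32 Juniper=25 → close Dunmere (overflow 18)
  32÷1 = 32 each, +1 to first 0

Closure order: Fernhollow, Ironridge, Ashgrove, Dunmere
Last habitat: Juniper with 57 animals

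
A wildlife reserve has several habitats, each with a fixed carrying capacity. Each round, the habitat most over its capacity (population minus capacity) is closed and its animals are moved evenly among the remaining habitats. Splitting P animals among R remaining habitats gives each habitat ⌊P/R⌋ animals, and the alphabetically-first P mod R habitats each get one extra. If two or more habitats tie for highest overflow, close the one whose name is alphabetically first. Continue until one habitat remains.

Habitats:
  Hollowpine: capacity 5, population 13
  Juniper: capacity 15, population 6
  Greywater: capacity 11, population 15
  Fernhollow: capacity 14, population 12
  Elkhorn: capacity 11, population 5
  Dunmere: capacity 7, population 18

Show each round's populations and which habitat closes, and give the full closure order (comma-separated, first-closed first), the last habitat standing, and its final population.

Closure order: Dunmere, Hollowpine, Greywater, Fernhollow, Elkhorn
Last habitat: Juniper with 69 animals

Round 1: Dunmere=18 Elkhorn=5 Fernhollow=12 Greywater=15 Hollowpine=13 Juniper=6 → close Dunmere (overflow 11)
  18÷5 = 3 each, +1 to first 3
Round 2: Elkhorn=9 Fernhollow=16 Greywater=19 Hollowpine=16 Juniper=9 → close Hollowpine (overflow 11)
  16÷4 = 4 each, +1 to first 0
Round 3: Elkhorn=13 Fernhollow=20 Greywater=23 Juniper=13 → close Greywater (overflow 12)
  23÷3 = 7 each, +1 to first 2
Round 4: Elkhorn=21 Fernhollow=28 Juniper=20 → close Fernhollow (overflow 14)
  28÷2 = 14 each, +1 to first 0
Round 5: Elkhorn=35 Juniper=34 → close Elkhorn (overflow 24)
  35÷1 = 35 each, +1 to first 0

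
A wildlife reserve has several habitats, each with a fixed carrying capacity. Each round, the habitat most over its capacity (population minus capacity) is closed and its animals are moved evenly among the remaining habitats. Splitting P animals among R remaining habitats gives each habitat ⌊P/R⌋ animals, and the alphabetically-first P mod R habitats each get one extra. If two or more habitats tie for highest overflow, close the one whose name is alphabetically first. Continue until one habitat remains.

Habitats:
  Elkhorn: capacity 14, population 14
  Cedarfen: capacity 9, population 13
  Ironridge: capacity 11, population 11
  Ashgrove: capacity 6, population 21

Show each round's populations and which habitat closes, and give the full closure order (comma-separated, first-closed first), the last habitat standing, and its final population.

Round 1: Ashgrove=21 Cedarfen=13 Elkhorn=14 Ironridge=11 → close Ashgrove (overflow 15)
  21÷3 = 7 each, +1 to first 0
Round 2: Cedarfen=20 Elkhorn=21 Ironridge=18 → close Cedarfen (overflow 11)
  20÷2 = 10 each, +1 to first 0
Round 3: Elkhorn=31 Ironridge=28 → close Elkhorn (overflow 17)
  31÷1 = 31 each, +1 to first 0

Closure order: Ashgrove, Cedarfen, Elkhorn
Last habitat: Ironridge with 59 animals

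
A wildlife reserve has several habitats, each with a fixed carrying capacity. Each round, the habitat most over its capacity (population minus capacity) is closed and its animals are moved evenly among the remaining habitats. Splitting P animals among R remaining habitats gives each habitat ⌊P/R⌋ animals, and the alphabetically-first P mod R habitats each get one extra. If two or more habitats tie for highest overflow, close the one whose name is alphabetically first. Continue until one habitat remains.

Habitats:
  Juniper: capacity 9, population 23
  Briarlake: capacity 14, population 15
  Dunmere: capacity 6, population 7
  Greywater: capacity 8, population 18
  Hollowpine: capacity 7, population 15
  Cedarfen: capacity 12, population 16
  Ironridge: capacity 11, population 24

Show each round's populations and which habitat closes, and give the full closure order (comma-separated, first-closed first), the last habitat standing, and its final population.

Round 1: Briarlake=15 Cedarfen=16 Dunmere=7 Greywater=18 Hollowpine=15 Ironridge=24 Juniper=23 → close Juniper (overflow 14)
  23÷6 = 3 each, +1 to first 5
Round 2: Briarlake=19 Cedarfen=20 Dunmere=11 Greywater=22 Hollowpine=19 Ironridge=27 → close Ironridge (overflow 16)
  27÷5 = 5 each, +1 to first 2
Round 3: Briarlake=25 Cedarfen=26 Dunmere=16 Greywater=27 Hollowpine=24 → close Greywater (overflow 19)
  27÷4 = 6 each, +1 to first 3
Round 4: Briarlake=32 Cedarfen=33 Dunmere=23 Hollowpine=30 → close Hollowpine (overflow 23)
  30÷3 = 10 each, +1 to first 0
Round 5: Briarlake=42 Cedarfen=43 Dunmere=33 → close Cedarfen (overflow 31)
  43÷2 = 21 each, +1 to first 1
Round 6: Briarlake=64 Dunmere=54 → close Briarlake (overflow 50)
  64÷1 = 64 each, +1 to first 0

Closure order: Juniper, Ironridge, Greywater, Hollowpine, Cedarfen, Briarlake
Last habitat: Dunmere with 118 animals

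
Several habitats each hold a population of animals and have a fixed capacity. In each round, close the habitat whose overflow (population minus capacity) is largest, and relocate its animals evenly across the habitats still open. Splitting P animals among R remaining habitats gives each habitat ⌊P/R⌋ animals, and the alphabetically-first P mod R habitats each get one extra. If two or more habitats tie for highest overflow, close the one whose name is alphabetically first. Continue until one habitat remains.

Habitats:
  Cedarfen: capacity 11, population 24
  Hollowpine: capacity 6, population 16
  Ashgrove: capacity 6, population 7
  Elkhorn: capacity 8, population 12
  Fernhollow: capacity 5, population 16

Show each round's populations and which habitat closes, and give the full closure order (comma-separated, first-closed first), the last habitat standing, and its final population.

Round 1: Ashgrove=7 Cedarfen=24 Elkhorn=12 Fernhollow=16 Hollowpine=16 → close Cedarfen (overflow 13)
  24÷4 = 6 each, +1 to first 0
Round 2: Ashgrove=13 Elkhorn=18 Fernhollow=22 Hollowpine=22 → close Fernhollow (overflow 17)
  22÷3 = 7 each, +1 to first 1
Round 3: Ashgrove=21 Elkhorn=25 Hollowpine=29 → close Hollowpine (overflow 23)
  29÷2 = 14 each, +1 to first 1
Round 4: Ashgrove=36 Elkhorn=39 → close Elkhorn (overflow 31)
  39÷1 = 39 each, +1 to first 0

Closure order: Cedarfen, Fernhollow, Hollowpine, Elkhorn
Last habitat: Ashgrove with 75 animals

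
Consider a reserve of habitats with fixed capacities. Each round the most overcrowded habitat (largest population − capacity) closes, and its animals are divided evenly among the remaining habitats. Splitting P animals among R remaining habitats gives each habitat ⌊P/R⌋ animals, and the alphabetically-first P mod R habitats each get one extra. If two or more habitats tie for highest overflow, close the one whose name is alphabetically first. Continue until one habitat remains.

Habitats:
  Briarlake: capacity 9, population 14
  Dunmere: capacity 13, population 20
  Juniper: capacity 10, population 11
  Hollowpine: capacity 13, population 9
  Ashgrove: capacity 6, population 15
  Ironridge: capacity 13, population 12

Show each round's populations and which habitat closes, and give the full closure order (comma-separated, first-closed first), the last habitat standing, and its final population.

Round 1: Ashgrove=15 Briarlake=14 Dunmere=20 Hollowpine=9 Ironridge=12 Juniper=11 → close Ashgrove (overflow 9)
  15÷5 = 3 each, +1 to first 0
Round 2: Briarlake=17 Dunmere=23 Hollowpine=12 Ironridge=15 Juniper=14 → close Dunmere (overflow 10)
  23÷4 = 5 each, +1 to first 3
Round 3: Briarlake=23 Hollowpine=18 Ironridge=21 Juniper=19 → close Briarlake (overflow 14)
  23÷3 = 7 each, +1 to first 2
Round 4: Hollowpine=26 Ironridge=29 Juniper=26 → close Ironridge (overflow 16)
  29÷2 = 14 each, +1 to first 1
Round 5: Hollowpine=41 Juniper=40 → close Juniper (overflow 30)
  40÷1 = 40 each, +1 to first 0

Closure order: Ashgrove, Dunmere, Briarlake, Ironridge, Juniper
Last habitat: Hollowpine with 81 animals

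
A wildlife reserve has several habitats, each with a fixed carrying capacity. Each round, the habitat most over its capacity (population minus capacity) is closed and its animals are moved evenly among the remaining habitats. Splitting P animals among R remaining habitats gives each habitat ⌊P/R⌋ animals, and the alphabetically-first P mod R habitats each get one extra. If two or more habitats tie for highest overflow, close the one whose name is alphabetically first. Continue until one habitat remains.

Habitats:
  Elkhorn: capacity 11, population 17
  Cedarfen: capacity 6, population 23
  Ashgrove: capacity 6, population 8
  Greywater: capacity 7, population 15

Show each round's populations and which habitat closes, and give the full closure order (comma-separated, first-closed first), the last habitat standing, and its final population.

Round 1: Ashgrove=8 Cedarfen=23 Elkhorn=17 Greywater=15 → close Cedarfen (overflow 17)
  23÷3 = 7 each, +1 to first 2
Round 2: Ashgrove=16 Elkhorn=25 Greywater=22 → close Greywater (overflow 15)
  22÷2 = 11 each, +1 to first 0
Round 3: Ashgrove=27 Elkhorn=36 → close Elkhorn (overflow 25)
  36÷1 = 36 each, +1 to first 0

Closure order: Cedarfen, Greywater, Elkhorn
Last habitat: Ashgrove with 63 animals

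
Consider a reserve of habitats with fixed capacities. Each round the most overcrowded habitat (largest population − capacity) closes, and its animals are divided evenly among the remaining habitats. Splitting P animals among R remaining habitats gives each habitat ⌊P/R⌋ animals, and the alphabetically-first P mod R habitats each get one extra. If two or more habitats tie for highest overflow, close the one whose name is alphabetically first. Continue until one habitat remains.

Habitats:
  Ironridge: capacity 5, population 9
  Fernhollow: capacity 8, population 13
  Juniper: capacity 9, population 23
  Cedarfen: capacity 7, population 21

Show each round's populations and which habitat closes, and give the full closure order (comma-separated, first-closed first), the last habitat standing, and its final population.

Closure order: Cedarfen, Juniper, Fernhollow
Last habitat: Ironridge with 66 animals

Round 1: Cedarfen=21 Fernhollow=13 Ironridge=9 Juniper=23 → close Cedarfen (overflow 14)
  21÷3 = 7 each, +1 to first 0
Round 2: Fernhollow=20 Ironridge=16 Juniper=30 → close Juniper (overflow 21)
  30÷2 = 15 each, +1 to first 0
Round 3: Fernhollow=35 Ironridge=31 → close Fernhollow (overflow 27)
  35÷1 = 35 each, +1 to first 0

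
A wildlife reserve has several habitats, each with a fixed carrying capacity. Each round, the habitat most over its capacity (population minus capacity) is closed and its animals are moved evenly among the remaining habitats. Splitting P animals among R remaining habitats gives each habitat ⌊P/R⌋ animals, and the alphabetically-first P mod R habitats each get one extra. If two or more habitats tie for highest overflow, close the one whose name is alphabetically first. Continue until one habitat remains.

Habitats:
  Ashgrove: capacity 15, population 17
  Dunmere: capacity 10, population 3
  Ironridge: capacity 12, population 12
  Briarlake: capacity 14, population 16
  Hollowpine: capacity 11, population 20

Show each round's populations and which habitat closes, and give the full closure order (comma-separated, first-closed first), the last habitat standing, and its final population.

Closure order: Hollowpine, Ashgrove, Briarlake, Ironridge
Last habitat: Dunmere with 68 animals

Round 1: Ashgrove=17 Briarlake=16 Dunmere=3 Hollowpine=20 Ironridge=12 → close Hollowpine (overflow 9)
  20÷4 = 5 each, +1 to first 0
Round 2: Ashgrove=22 Briarlake=21 Dunmere=8 Ironridge=17 → close Ashgrove (overflow 7)
  22÷3 = 7 each, +1 to first 1
Round 3: Briarlake=29 Dunmere=15 Ironridge=24 → close Briarlake (overflow 15)
  29÷2 = 14 each, +1 to first 1
Round 4: Dunmere=30 Ironridge=38 → close Ironridge (overflow 26)
  38÷1 = 38 each, +1 to first 0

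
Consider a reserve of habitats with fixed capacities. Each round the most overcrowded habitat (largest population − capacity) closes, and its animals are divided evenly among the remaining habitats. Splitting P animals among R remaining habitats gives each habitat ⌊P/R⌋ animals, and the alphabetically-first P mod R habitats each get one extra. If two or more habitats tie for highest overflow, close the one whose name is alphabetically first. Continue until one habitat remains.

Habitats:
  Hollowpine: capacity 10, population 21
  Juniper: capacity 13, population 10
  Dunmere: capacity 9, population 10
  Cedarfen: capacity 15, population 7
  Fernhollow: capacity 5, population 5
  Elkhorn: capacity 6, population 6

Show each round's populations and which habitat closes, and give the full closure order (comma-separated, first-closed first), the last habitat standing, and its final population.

Closure order: Hollowpine, Dunmere, Elkhorn, Fernhollow, Juniper
Last habitat: Cedarfen with 59 animals

Round 1: Cedarfen=7 Dunmere=10 Elkhorn=6 Fernhollow=5 Hollowpine=21 Juniper=10 → close Hollowpine (overflow 11)
  21÷5 = 4 each, +1 to first 1
Round 2: Cedarfen=12 Dunmere=14 Elkhorn=10 Fernhollow=9 Juniper=14 → close Dunmere (overflow 5)
  14÷4 = 3 each, +1 to first 2
Round 3: Cedarfen=16 Elkhorn=14 Fernhollow=12 Juniper=17 → close Elkhorn (overflow 8)
  14÷3 = 4 each, +1 to first 2
Round 4: Cedarfen=21 Fernhollow=17 Juniper=21 → close Fernhollow (overflow 12)
  17÷2 = 8 each, +1 to first 1
Round 5: Cedarfen=30 Juniper=29 → close Juniper (overflow 16)
  29÷1 = 29 each, +1 to first 0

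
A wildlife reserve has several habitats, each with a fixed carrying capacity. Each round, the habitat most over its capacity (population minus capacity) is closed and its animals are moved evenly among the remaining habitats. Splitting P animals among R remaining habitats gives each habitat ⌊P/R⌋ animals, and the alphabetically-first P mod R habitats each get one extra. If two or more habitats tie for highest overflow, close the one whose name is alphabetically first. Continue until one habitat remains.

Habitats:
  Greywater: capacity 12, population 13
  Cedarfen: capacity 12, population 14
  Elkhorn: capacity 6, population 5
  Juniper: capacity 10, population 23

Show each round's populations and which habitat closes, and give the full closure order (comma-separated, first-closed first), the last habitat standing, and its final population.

Closure order: Juniper, Cedarfen, Greywater
Last habitat: Elkhorn with 55 animals

Round 1: Cedarfen=14 Elkhorn=5 Greywater=13 Juniper=23 → close Juniper (overflow 13)
  23÷3 = 7 each, +1 to first 2
Round 2: Cedarfen=22 Elkhorn=13 Greywater=20 → close Cedarfen (overflow 10)
  22÷2 = 11 each, +1 to first 0
Round 3: Elkhorn=24 Greywater=31 → close Greywater (overflow 19)
  31÷1 = 31 each, +1 to first 0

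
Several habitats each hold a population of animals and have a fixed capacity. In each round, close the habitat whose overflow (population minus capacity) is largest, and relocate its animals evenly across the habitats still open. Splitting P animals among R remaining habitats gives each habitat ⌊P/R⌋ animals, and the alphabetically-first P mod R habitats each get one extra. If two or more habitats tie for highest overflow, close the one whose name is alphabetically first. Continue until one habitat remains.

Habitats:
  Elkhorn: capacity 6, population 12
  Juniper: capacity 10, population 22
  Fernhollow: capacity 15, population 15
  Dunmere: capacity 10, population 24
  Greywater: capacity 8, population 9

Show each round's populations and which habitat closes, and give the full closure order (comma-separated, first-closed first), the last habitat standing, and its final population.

Round 1: Dunmere=24 Elkhorn=12 Fernhollow=15 Greywater=9 Juniper=22 → close Dunmere (overflow 14)
  24÷4 = 6 each, +1 to first 0
Round 2: Elkhorn=18 Fernhollow=21 Greywater=15 Juniper=28 → close Juniper (overflow 18)
  28÷3 = 9 each, +1 to first 1
Round 3: Elkhorn=28 Fernhollow=30 Greywater=24 → close Elkhorn (overflow 22)
  28÷2 = 14 each, +1 to first 0
Round 4: Fernhollow=44 Greywater=38 → close Greywater (overflow 30)
  38÷1 = 38 each, +1 to first 0

Closure order: Dunmere, Juniper, Elkhorn, Greywater
Last habitat: Fernhollow with 82 animals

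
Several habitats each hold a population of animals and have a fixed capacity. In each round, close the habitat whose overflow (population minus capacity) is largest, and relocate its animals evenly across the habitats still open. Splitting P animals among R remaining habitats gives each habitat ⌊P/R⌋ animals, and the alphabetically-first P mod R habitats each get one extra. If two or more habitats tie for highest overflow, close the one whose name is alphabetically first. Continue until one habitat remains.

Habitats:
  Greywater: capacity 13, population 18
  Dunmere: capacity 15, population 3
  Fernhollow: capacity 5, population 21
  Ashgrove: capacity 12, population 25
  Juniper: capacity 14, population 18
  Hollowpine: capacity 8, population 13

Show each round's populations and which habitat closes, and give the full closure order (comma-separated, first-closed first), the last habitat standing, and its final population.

Round 1: Ashgrove=25 Dunmere=3 Fernhollow=21 Greywater=18 Hollowpine=13 Juniper=18 → close Fernhollow (overflow 16)
  21÷5 = 4 each, +1 to first 1
Round 2: Ashgrove=30 Dunmere=7 Greywater=22 Hollowpine=17 Juniper=22 → close Ashgrove (overflow 18)
  30÷4 = 7 each, +1 to first 2
Round 3: Dunmere=15 Greywater=30 Hollowpine=24 Juniper=29 → close Greywater (overflow 17)
  30÷3 = 10 each, +1 to first 0
Round 4: Dunmere=25 Hollowpine=34 Juniper=39 → close Hollowpine (overflow 26)
  34÷2 = 17 each, +1 to first 0
Round 5: Dunmere=42 Juniper=56 → close Juniper (overflow 42)
  56÷1 = 56 each, +1 to first 0

Closure order: Fernhollow, Ashgrove, Greywater, Hollowpine, Juniper
Last habitat: Dunmere with 98 animals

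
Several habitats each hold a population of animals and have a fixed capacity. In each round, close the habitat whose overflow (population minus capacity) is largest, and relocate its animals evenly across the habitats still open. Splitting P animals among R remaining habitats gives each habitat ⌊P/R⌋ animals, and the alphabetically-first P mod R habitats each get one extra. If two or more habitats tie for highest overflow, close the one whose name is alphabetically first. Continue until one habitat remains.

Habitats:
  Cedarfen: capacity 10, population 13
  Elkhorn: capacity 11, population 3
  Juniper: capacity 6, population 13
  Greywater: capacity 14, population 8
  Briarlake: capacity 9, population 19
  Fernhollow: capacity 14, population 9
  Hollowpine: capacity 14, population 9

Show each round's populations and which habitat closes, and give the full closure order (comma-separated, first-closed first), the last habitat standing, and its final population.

Closure order: Briarlake, Juniper, Cedarfen, Fernhollow, Greywater, Hollowpine
Last habitat: Elkhorn with 74 animals

Round 1: Briarlake=19 Cedarfen=13 Elkhorn=3 Fernhollow=9 Greywater=8 Hollowpine=9 Juniper=13 → close Briarlake (overflow 10)
  19÷6 = 3 each, +1 to first 1
Round 2: Cedarfen=17 Elkhorn=6 Fernhollow=12 Greywater=11 Hollowpine=12 Juniper=16 → close Juniper (overflow 10)
  16÷5 = 3 each, +1 to first 1
Round 3: Cedarfen=21 Elkhorn=9 Fernhollow=15 Greywater=14 Hollowpine=15 → close Cedarfen (overflow 11)
  21÷4 = 5 each, +1 to first 1
Round 4: Elkhorn=15 Fernhollow=20 Greywater=19 Hollowpine=20 → close Fernhollow (overflow 6)
  20÷3 = 6 each, +1 to first 2
Round 5: Elkhorn=22 Greywater=26 Hollowpine=26 → close Greywater (overflow 12)
  26÷2 = 13 each, +1 to first 0
Round 6: Elkhorn=35 Hollowpine=39 → close Hollowpine (overflow 25)
  39÷1 = 39 each, +1 to first 0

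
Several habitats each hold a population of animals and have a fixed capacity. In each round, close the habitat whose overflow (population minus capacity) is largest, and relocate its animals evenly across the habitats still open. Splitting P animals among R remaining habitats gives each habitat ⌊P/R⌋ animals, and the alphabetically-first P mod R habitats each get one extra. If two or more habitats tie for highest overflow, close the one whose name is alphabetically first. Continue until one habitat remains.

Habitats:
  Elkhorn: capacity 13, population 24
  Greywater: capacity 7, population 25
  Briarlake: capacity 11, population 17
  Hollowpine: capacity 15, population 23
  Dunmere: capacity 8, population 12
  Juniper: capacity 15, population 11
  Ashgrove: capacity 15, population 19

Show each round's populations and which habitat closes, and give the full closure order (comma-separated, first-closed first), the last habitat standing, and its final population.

Round 1: Ashgrove=19 Briarlake=17 Dunmere=12 Elkhorn=24 Greywater=25 Hollowpine=23 Juniper=11 → close Greywater (overflow 18)
  25÷6 = 4 each, +1 to first 1
Round 2: Ashgrove=24 Briarlake=21 Dunmere=16 Elkhorn=28 Hollowpine=27 Juniper=15 → close Elkhorn (overflow 15)
  28÷5 = 5 each, +1 to first 3
Round 3: Ashgrove=30 Briarlake=27 Dunmere=22 Hollowpine=32 Juniper=20 → close Hollowpine (overflow 17)
  32÷4 = 8 each, +1 to first 0
Round 4: Ashgrove=38 Briarlake=35 Dunmere=30 Juniper=28 → close Briarlake (overflow 24)
  35÷3 = 11 each, +1 to first 2
Round 5: Ashgrove=50 Dunmere=42 Juniper=39 → close Ashgrove (overflow 35)
  50÷2 = 25 each, +1 to first 0
Round 6: Dunmere=67 Juniper=64 → close Dunmere (overflow 59)
  67÷1 = 67 each, +1 to first 0

Closure order: Greywater, Elkhorn, Hollowpine, Briarlake, Ashgrove, Dunmere
Last habitat: Juniper with 131 animals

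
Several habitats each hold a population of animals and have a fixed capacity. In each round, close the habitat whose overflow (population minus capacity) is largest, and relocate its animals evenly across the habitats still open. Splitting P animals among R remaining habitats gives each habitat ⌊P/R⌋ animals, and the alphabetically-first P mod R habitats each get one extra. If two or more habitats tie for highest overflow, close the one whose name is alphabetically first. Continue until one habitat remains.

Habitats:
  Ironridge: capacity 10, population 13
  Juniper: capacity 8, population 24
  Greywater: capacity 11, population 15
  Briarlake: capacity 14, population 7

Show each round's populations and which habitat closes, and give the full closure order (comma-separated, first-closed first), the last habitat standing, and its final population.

Closure order: Juniper, Greywater, Ironridge
Last habitat: Briarlake with 59 animals

Round 1: Briarlake=7 Greywater=15 Ironridge=13 Juniper=24 → close Juniper (overflow 16)
  24÷3 = 8 each, +1 to first 0
Round 2: Briarlake=15 Greywater=23 Ironridge=21 → close Greywater (overflow 12)
  23÷2 = 11 each, +1 to first 1
Round 3: Briarlake=27 Ironridge=32 → close Ironridge (overflow 22)
  32÷1 = 32 each, +1 to first 0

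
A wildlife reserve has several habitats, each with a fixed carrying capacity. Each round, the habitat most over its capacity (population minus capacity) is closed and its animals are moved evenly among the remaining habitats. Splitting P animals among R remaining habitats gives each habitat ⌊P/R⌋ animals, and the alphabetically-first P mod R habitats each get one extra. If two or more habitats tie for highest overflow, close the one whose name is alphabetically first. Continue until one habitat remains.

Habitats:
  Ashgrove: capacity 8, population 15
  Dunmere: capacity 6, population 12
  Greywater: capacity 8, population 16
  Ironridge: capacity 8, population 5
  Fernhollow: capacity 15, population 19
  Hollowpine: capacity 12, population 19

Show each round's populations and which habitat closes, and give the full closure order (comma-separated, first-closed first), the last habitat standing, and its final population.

Round 1: Ashgrove=15 Dunmere=12 Fernhollow=19 Greywater=16 Hollowpine=19 Ironridge=5 → close Greywater (overflow 8)
  16÷5 = 3 each, +1 to first 1
Round 2: Ashgrove=19 Dunmere=15 Fernhollow=22 Hollowpine=22 Ironridge=8 → close Ashgrove (overflow 11)
  19÷4 = 4 each, +1 to first 3
Round 3: Dunmere=20 Fernhollow=27 Hollowpine=27 Ironridge=12 → close Hollowpine (overflow 15)
  27÷3 = 9 each, +1 to first 0
Round 4: Dunmere=29 Fernhollow=36 Ironridge=21 → close Dunmere (overflow 23)
  29÷2 = 14 each, +1 to first 1
Round 5: Fernhollow=51 Ironridge=35 → close Fernhollow (overflow 36)
  51÷1 = 51 each, +1 to first 0

Closure order: Greywater, Ashgrove, Hollowpine, Dunmere, Fernhollow
Last habitat: Ironridge with 86 animals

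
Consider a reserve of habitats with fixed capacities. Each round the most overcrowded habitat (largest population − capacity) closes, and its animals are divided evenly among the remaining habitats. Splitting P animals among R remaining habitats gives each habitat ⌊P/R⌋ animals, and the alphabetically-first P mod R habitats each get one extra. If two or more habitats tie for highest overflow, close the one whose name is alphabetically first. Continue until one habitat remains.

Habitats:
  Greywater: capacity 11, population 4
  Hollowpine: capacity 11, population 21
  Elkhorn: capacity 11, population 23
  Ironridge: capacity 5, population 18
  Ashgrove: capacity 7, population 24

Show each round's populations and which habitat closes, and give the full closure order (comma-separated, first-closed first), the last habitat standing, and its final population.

Round 1: Ashgrove=24 Elkhorn=23 Greywater=4 Hollowpine=21 Ironridge=18 → close Ashgrove (overflow 17)
  24÷4 = 6 each, +1 to first 0
Round 2: Elkhorn=29 Greywater=10 Hollowpine=27 Ironridge=24 → close Ironridge (overflow 19)
  24÷3 = 8 each, +1 to first 0
Round 3: Elkhorn=37 Greywater=18 Hollowpine=35 → close Elkhorn (overflow 26)
  37÷2 = 18 each, +1 to first 1
Round 4: Greywater=37 Hollowpine=53 → close Hollowpine (overflow 42)
  53÷1 = 53 each, +1 to first 0

Closure order: Ashgrove, Ironridge, Elkhorn, Hollowpine
Last habitat: Greywater with 90 animals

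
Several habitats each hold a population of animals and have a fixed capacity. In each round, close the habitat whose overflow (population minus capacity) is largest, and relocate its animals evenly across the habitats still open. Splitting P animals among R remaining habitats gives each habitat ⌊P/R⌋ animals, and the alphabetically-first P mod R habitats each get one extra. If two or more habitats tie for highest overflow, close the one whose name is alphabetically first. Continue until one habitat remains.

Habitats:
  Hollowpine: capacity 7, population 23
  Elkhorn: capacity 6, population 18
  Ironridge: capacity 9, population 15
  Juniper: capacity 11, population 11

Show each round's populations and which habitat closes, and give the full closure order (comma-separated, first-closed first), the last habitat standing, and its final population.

Closure order: Hollowpine, Elkhorn, Ironridge
Last habitat: Juniper with 67 animals

Round 1: Elkhorn=18 Hollowpine=23 Ironridge=15 Juniper=11 → close Hollowpine (overflow 16)
  23÷3 = 7 each, +1 to first 2
Round 2: Elkhorn=26 Ironridge=23 Juniper=18 → close Elkhorn (overflow 20)
  26÷2 = 13 each, +1 to first 0
Round 3: Ironridge=36 Juniper=31 → close Ironridge (overflow 27)
  36÷1 = 36 each, +1 to first 0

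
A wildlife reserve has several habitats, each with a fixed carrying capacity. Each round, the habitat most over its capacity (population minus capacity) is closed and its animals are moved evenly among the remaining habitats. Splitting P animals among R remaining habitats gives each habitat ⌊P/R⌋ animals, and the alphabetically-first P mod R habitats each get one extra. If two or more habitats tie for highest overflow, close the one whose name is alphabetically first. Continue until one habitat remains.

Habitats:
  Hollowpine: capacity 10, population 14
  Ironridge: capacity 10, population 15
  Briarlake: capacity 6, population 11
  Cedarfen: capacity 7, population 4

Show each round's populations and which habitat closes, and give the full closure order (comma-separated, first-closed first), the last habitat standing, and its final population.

Round 1: Briarlake=11 Cedarfen=4 Hollowpine=14 Ironridge=15 → close Briarlake (overflow 5)
  11÷3 = 3 each, +1 to first 2
Round 2: Cedarfen=8 Hollowpine=18 Ironridge=18 → close Hollowpine (overflow 8)
  18÷2 = 9 each, +1 to first 0
Round 3: Cedarfen=17 Ironridge=27 → close Ironridge (overflow 17)
  27÷1 = 27 each, +1 to first 0

Closure order: Briarlake, Hollowpine, Ironridge
Last habitat: Cedarfen with 44 animals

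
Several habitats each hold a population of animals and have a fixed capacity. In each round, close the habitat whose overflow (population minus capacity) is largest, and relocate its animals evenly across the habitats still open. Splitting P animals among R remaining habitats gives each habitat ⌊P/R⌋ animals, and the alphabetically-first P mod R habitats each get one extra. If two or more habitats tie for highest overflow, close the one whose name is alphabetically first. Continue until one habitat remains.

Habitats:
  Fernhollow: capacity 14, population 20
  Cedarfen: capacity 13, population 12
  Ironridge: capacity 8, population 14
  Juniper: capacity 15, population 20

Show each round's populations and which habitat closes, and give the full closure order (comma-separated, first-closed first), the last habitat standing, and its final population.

Closure order: Fernhollow, Ironridge, Juniper
Last habitat: Cedarfen with 66 animals

Round 1: Cedarfen=12 Fernhollow=20 Ironridge=14 Juniper=20 → close Fernhollow (overflow 6)
  20÷3 = 6 each, +1 to first 2
Round 2: Cedarfen=19 Ironridge=21 Juniper=26 → close Ironridge (overflow 13)
  21÷2 = 10 each, +1 to first 1
Round 3: Cedarfen=30 Juniper=36 → close Juniper (overflow 21)
  36÷1 = 36 each, +1 to first 0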